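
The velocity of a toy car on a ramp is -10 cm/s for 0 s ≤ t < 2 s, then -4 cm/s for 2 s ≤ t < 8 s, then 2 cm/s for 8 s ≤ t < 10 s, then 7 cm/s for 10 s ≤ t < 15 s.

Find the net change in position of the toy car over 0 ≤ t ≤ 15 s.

-5 cm

Displacement is the signed area under the v-t curve.
0–2 s: -10 × 2 = -20 cm
2–8 s: -4 × 6 = -24 cm
8–10 s: 2 × 2 = 4 cm
10–15 s: 7 × 5 = 35 cm
Net displacement = -5 cm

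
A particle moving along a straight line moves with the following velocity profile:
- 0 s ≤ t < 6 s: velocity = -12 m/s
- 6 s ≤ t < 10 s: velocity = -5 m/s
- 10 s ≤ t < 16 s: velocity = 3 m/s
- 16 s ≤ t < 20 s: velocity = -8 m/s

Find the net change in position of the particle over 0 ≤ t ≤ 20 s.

-106 m

Displacement is the signed area under the v-t curve.
0–6 s: -12 × 6 = -72 m
6–10 s: -5 × 4 = -20 m
10–16 s: 3 × 6 = 18 m
16–20 s: -8 × 4 = -32 m
Net displacement = -106 m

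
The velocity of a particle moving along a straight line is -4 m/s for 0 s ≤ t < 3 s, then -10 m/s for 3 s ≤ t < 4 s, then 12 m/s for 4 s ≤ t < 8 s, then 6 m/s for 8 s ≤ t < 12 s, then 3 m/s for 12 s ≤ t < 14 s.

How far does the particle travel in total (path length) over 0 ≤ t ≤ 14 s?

100 m

Total distance travelled is ∫|v| dt — sum the magnitudes of each area piece.
0–3 s: |-4| × 3 = 12 m
3–4 s: |-10| × 1 = 10 m
4–8 s: |12| × 4 = 48 m
8–12 s: |6| × 4 = 24 m
12–14 s: |3| × 2 = 6 m
Total distance = 100 m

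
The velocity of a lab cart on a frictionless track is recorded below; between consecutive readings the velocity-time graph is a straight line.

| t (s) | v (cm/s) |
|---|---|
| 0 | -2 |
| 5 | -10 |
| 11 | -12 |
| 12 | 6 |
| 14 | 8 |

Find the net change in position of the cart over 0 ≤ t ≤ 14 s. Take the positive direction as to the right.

Net displacement equals the area under the velocity-time graph (areas below the axis count negative).
0–5 s: ½(-2 + -10)(5) = -30 cm
5–11 s: ½(-10 + -12)(6) = -66 cm
11–12 s: ½(-12 + 6)(1) = -3 cm
12–14 s: ½(6 + 8)(2) = 14 cm
Net displacement = -85 cm

-85 cm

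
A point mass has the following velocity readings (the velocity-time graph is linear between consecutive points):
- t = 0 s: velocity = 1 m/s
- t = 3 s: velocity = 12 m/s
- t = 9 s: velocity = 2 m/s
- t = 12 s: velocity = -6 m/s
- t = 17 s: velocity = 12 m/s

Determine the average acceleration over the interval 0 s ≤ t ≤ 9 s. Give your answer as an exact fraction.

1/9 m/s²

Average acceleration = Δv/Δt = (2 − 1)/(9 − 0) = 1/9 m/s².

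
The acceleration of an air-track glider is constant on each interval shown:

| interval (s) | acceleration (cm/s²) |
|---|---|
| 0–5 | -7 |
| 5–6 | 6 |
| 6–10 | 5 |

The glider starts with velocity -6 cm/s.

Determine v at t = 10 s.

Δv equals the area under the a-t graph; then v = v₀ + Δv.
0–5 s: -7 × 5 = -35 cm/s
5–6 s: 6 × 1 = 6 cm/s
6–10 s: 5 × 4 = 20 cm/s
Δv = -9 cm/s, so v(10) = -6 + (-9) = -15 cm/s.

-15 cm/s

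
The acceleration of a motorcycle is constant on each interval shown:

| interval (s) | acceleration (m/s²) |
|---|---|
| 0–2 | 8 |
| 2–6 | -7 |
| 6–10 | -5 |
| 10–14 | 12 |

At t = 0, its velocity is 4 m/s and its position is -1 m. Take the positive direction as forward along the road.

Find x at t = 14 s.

On each constant-a segment, Δv = aΔt and Δx = v₀Δt + ½aΔt²; chain segment to segment.
0–2 s: v starts 4 m/s; Δx = 4·2 + ½·8·2² = 24 m; v ends 20 m/s.
2–6 s: v starts 20 m/s; Δx = 20·4 + ½·-7·4² = 24 m; v ends -8 m/s.
6–10 s: v starts -8 m/s; Δx = -8·4 + ½·-5·4² = -72 m; v ends -28 m/s.
10–14 s: v starts -28 m/s; Δx = -28·4 + ½·12·4² = -16 m; v ends 20 m/s.
x(14) = -1 + Σ Δx = -41 m.

-41 m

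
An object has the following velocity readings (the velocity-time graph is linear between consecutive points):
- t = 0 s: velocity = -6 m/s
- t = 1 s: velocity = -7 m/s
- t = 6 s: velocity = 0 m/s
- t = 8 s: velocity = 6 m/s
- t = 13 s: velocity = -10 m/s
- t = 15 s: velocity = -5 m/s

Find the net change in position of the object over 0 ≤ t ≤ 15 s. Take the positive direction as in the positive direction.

Displacement is the signed area under the v-t curve.
0–1 s: ½(-6 + -7)(1) = -6.5 m
1–6 s: ½(-7 + 0)(5) = -17.5 m
6–8 s: ½(0 + 6)(2) = 6 m
8–13 s: ½(6 + -10)(5) = -10 m
13–15 s: ½(-10 + -5)(2) = -15 m
Net displacement = -43 m

-43 m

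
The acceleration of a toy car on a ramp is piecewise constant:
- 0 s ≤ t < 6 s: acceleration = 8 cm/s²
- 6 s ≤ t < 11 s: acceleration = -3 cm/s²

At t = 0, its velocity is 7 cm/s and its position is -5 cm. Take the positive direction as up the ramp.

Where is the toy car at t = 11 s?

418.5 cm

On each constant-a segment, Δv = aΔt and Δx = v₀Δt + ½aΔt²; chain segment to segment.
0–6 s: v starts 7 cm/s; Δx = 7·6 + ½·8·6² = 186 cm; v ends 55 cm/s.
6–11 s: v starts 55 cm/s; Δx = 55·5 + ½·-3·5² = 237.5 cm; v ends 40 cm/s.
x(11) = -5 + Σ Δx = 418.5 cm.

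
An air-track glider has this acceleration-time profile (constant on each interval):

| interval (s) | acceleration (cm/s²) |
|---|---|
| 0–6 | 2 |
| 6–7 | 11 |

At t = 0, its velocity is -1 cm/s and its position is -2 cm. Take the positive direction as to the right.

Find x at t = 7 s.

On each constant-a segment, Δv = aΔt and Δx = v₀Δt + ½aΔt²; chain segment to segment.
0–6 s: v starts -1 cm/s; Δx = -1·6 + ½·2·6² = 30 cm; v ends 11 cm/s.
6–7 s: v starts 11 cm/s; Δx = 11·1 + ½·11·1² = 16.5 cm; v ends 22 cm/s.
x(7) = -2 + Σ Δx = 44.5 cm.

44.5 cm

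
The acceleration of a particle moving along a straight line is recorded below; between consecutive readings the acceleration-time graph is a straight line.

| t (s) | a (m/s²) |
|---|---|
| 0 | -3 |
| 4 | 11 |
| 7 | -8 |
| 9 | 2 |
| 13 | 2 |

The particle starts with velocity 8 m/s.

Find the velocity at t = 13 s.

30.5 m/s

Δv equals the area under the a-t graph; then v = v₀ + Δv.
0–4 s: ½(-3 + 11)(4) = 16 m/s
4–7 s: ½(11 + -8)(3) = 4.5 m/s
7–9 s: ½(-8 + 2)(2) = -6 m/s
9–13 s: 2 × 4 = 8 m/s
Δv = 22.5 m/s, so v(13) = 8 + (22.5) = 30.5 m/s.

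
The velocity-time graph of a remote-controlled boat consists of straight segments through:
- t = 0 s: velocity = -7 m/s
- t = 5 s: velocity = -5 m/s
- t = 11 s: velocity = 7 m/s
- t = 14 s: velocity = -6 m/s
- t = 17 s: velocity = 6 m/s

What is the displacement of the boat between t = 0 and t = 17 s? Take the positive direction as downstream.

-22.5 m

Displacement is the signed area under the v-t curve.
0–5 s: ½(-7 + -5)(5) = -30 m
5–11 s: ½(-5 + 7)(6) = 6 m
11–14 s: ½(7 + -6)(3) = 1.5 m
14–17 s: ½(-6 + 6)(3) = 0 m
Net displacement = -22.5 m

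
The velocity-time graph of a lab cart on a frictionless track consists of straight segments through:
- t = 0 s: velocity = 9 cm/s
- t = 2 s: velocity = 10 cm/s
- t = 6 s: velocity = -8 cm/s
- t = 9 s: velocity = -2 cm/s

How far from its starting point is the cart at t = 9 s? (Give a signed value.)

Net displacement equals the area under the velocity-time graph (areas below the axis count negative).
0–2 s: ½(9 + 10)(2) = 19 cm
2–6 s: ½(10 + -8)(4) = 4 cm
6–9 s: ½(-8 + -2)(3) = -15 cm
Net displacement = 8 cm

8 cm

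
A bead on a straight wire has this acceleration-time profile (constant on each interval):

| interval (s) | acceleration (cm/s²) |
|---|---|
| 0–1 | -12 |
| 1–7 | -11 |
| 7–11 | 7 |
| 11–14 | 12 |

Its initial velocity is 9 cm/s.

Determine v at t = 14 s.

-5 cm/s

Δv equals the area under the a-t graph; then v = v₀ + Δv.
0–1 s: -12 × 1 = -12 cm/s
1–7 s: -11 × 6 = -66 cm/s
7–11 s: 7 × 4 = 28 cm/s
11–14 s: 12 × 3 = 36 cm/s
Δv = -14 cm/s, so v(14) = 9 + (-14) = -5 cm/s.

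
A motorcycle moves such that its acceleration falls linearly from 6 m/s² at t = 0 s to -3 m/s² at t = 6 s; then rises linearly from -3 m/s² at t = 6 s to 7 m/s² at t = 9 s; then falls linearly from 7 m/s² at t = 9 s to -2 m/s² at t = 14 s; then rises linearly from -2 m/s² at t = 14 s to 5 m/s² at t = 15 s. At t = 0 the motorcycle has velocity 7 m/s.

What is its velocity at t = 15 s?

Δv equals the area under the a-t graph; then v = v₀ + Δv.
0–6 s: ½(6 + -3)(6) = 9 m/s
6–9 s: ½(-3 + 7)(3) = 6 m/s
9–14 s: ½(7 + -2)(5) = 12.5 m/s
14–15 s: ½(-2 + 5)(1) = 1.5 m/s
Δv = 29 m/s, so v(15) = 7 + (29) = 36 m/s.

36 m/s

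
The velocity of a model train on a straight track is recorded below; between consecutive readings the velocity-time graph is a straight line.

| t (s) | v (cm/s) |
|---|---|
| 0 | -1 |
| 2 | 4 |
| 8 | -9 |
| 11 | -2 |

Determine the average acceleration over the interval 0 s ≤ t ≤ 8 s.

-1 cm/s²

Average acceleration = Δv/Δt = (-9 − -1)/(8 − 0) = -1 cm/s².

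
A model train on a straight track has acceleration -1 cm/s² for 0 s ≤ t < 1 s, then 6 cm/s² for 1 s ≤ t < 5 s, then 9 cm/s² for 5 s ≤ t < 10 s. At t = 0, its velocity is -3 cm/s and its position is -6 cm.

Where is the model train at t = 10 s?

235 cm

On each constant-a segment, Δv = aΔt and Δx = v₀Δt + ½aΔt²; chain segment to segment.
0–1 s: v starts -3 cm/s; Δx = -3·1 + ½·-1·1² = -3.5 cm; v ends -4 cm/s.
1–5 s: v starts -4 cm/s; Δx = -4·4 + ½·6·4² = 32 cm; v ends 20 cm/s.
5–10 s: v starts 20 cm/s; Δx = 20·5 + ½·9·5² = 212.5 cm; v ends 65 cm/s.
x(10) = -6 + Σ Δx = 235 cm.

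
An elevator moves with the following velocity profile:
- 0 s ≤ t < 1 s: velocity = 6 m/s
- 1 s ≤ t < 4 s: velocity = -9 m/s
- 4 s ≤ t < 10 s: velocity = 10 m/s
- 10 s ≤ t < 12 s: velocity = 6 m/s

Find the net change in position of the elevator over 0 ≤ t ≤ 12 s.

51 m

Displacement is the signed area under the v-t curve.
0–1 s: 6 × 1 = 6 m
1–4 s: -9 × 3 = -27 m
4–10 s: 10 × 6 = 60 m
10–12 s: 6 × 2 = 12 m
Net displacement = 51 m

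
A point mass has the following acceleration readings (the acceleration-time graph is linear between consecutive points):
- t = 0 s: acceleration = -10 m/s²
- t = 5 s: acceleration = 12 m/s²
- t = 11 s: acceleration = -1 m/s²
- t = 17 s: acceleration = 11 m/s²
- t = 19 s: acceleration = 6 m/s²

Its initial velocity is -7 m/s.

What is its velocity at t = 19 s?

78 m/s

Δv equals the area under the a-t graph; then v = v₀ + Δv.
0–5 s: ½(-10 + 12)(5) = 5 m/s
5–11 s: ½(12 + -1)(6) = 33 m/s
11–17 s: ½(-1 + 11)(6) = 30 m/s
17–19 s: ½(11 + 6)(2) = 17 m/s
Δv = 85 m/s, so v(19) = -7 + (85) = 78 m/s.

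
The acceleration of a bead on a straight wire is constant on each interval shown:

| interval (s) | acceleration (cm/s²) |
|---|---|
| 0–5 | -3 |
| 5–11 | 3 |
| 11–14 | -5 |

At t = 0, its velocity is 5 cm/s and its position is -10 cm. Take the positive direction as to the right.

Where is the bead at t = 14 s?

On each constant-a segment, Δv = aΔt and Δx = v₀Δt + ½aΔt²; chain segment to segment.
0–5 s: v starts 5 cm/s; Δx = 5·5 + ½·-3·5² = -12.5 cm; v ends -10 cm/s.
5–11 s: v starts -10 cm/s; Δx = -10·6 + ½·3·6² = -6 cm; v ends 8 cm/s.
11–14 s: v starts 8 cm/s; Δx = 8·3 + ½·-5·3² = 1.5 cm; v ends -7 cm/s.
x(14) = -10 + Σ Δx = -27 cm.

-27 cm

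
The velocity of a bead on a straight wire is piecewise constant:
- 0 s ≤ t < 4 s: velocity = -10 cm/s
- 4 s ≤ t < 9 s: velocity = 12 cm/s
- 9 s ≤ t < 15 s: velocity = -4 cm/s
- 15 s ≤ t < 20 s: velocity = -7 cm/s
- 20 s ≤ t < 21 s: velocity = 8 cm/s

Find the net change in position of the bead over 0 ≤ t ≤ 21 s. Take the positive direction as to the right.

-31 cm

Displacement is the signed area under the v-t curve.
0–4 s: -10 × 4 = -40 cm
4–9 s: 12 × 5 = 60 cm
9–15 s: -4 × 6 = -24 cm
15–20 s: -7 × 5 = -35 cm
20–21 s: 8 × 1 = 8 cm
Net displacement = -31 cm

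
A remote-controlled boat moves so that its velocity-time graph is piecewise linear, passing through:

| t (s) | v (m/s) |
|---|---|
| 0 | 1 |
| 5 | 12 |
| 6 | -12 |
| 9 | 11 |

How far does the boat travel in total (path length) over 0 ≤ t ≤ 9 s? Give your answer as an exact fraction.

1283/23 m

Total distance travelled is ∫|v| dt — sum the magnitudes of each area piece.
0–5 s: |½(1 + 12)(5)| = 32.5 m
5–6 s: v = 0 at t = 5.5 s; triangle areas 3 + 3 = 6 m
6–9 s: v = 0 at t = 174/23 s; triangle areas 216/23 + 363/46 = 795/46 m
Total distance = 1283/23 m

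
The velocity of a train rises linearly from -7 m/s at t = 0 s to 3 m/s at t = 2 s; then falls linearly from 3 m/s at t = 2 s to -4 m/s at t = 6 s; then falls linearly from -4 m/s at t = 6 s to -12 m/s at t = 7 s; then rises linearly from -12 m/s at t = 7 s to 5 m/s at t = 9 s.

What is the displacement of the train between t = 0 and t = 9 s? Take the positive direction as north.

-21 m

Net displacement equals the area under the velocity-time graph (areas below the axis count negative).
0–2 s: ½(-7 + 3)(2) = -4 m
2–6 s: ½(3 + -4)(4) = -2 m
6–7 s: ½(-4 + -12)(1) = -8 m
7–9 s: ½(-12 + 5)(2) = -7 m
Net displacement = -21 m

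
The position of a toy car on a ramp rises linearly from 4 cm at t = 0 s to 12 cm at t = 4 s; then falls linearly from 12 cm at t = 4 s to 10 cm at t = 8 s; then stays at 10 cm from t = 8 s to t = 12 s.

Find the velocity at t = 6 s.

Velocity is the slope of the x-t graph on 4–8 s: (10 − 12)/(8 − 4) = -0.5 cm/s.

-0.5 cm/s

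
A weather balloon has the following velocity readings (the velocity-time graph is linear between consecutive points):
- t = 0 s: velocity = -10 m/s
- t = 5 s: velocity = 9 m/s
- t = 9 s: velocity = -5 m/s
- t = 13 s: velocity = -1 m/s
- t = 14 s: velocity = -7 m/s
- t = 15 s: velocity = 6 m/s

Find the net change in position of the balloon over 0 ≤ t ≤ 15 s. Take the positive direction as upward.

-11 m

Net displacement equals the area under the velocity-time graph (areas below the axis count negative).
0–5 s: ½(-10 + 9)(5) = -2.5 m
5–9 s: ½(9 + -5)(4) = 8 m
9–13 s: ½(-5 + -1)(4) = -12 m
13–14 s: ½(-1 + -7)(1) = -4 m
14–15 s: ½(-7 + 6)(1) = -0.5 m
Net displacement = -11 m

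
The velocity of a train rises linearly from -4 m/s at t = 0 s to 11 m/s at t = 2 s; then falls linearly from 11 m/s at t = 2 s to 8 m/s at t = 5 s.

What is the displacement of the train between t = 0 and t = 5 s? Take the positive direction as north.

Displacement is the signed area under the v-t curve.
0–2 s: ½(-4 + 11)(2) = 7 m
2–5 s: ½(11 + 8)(3) = 28.5 m
Net displacement = 35.5 m

35.5 m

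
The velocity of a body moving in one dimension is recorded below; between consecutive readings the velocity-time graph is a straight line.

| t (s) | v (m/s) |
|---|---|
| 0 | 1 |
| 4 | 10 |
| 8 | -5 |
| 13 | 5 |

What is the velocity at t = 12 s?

3 m/s

On 8–13 s the graph is linear from -5 to 5 m/s: v(12) = -5 + (5 − -5)·(12 − 8)/(13 − 8) = 3 m/s.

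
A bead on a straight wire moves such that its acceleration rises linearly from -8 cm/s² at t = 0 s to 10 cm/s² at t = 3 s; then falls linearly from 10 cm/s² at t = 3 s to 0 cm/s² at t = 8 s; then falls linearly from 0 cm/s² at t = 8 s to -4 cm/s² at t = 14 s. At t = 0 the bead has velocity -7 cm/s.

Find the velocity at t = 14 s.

Δv equals the area under the a-t graph; then v = v₀ + Δv.
0–3 s: ½(-8 + 10)(3) = 3 cm/s
3–8 s: ½(10 + 0)(5) = 25 cm/s
8–14 s: ½(0 + -4)(6) = -12 cm/s
Δv = 16 cm/s, so v(14) = -7 + (16) = 9 cm/s.

9 cm/s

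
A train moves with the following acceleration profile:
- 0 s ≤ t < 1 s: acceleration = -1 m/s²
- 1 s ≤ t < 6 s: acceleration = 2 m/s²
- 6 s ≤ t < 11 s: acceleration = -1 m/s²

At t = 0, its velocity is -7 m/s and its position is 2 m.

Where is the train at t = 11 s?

-23 m

On each constant-a segment, Δv = aΔt and Δx = v₀Δt + ½aΔt²; chain segment to segment.
0–1 s: v starts -7 m/s; Δx = -7·1 + ½·-1·1² = -7.5 m; v ends -8 m/s.
1–6 s: v starts -8 m/s; Δx = -8·5 + ½·2·5² = -15 m; v ends 2 m/s.
6–11 s: v starts 2 m/s; Δx = 2·5 + ½·-1·5² = -2.5 m; v ends -3 m/s.
x(11) = 2 + Σ Δx = -23 m.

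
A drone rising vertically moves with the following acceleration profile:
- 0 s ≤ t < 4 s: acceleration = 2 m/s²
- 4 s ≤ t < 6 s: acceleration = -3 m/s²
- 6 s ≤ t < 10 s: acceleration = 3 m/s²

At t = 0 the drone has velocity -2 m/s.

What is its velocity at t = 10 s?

12 m/s

Δv equals the area under the a-t graph; then v = v₀ + Δv.
0–4 s: 2 × 4 = 8 m/s
4–6 s: -3 × 2 = -6 m/s
6–10 s: 3 × 4 = 12 m/s
Δv = 14 m/s, so v(10) = -2 + (14) = 12 m/s.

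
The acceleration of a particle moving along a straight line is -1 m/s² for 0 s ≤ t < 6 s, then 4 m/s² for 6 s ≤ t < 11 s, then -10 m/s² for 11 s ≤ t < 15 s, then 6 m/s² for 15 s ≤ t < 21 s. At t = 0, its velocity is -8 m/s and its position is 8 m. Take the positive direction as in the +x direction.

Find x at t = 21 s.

-230 m

On each constant-a segment, Δv = aΔt and Δx = v₀Δt + ½aΔt²; chain segment to segment.
0–6 s: v starts -8 m/s; Δx = -8·6 + ½·-1·6² = -66 m; v ends -14 m/s.
6–11 s: v starts -14 m/s; Δx = -14·5 + ½·4·5² = -20 m; v ends 6 m/s.
11–15 s: v starts 6 m/s; Δx = 6·4 + ½·-10·4² = -56 m; v ends -34 m/s.
15–21 s: v starts -34 m/s; Δx = -34·6 + ½·6·6² = -96 m; v ends 2 m/s.
x(21) = 8 + Σ Δx = -230 m.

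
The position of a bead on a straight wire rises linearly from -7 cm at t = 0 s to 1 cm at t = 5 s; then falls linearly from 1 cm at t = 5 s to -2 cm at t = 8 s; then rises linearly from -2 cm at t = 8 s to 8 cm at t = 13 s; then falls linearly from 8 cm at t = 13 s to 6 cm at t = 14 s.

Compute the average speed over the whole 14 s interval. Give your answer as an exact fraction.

23/14 cm/s

Average speed = (total path length)/(elapsed time); on a piecewise-linear x-t graph the path length is Σ|Δx|.
0–5 s: |Δx| = |1 − -7| = 8 cm
5–8 s: |Δx| = |-2 − 1| = 3 cm
8–13 s: |Δx| = |8 − -2| = 10 cm
13–14 s: |Δx| = |6 − 8| = 2 cm
Total path = 23 cm; average speed = 23/14 = 23/14 cm/s.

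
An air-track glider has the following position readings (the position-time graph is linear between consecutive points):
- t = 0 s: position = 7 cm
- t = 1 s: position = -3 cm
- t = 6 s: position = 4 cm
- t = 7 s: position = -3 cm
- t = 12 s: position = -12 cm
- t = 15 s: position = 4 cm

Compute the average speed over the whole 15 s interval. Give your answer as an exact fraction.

Average speed = (total path length)/(elapsed time); on a piecewise-linear x-t graph the path length is Σ|Δx|.
0–1 s: |Δx| = |-3 − 7| = 10 cm
1–6 s: |Δx| = |4 − -3| = 7 cm
6–7 s: |Δx| = |-3 − 4| = 7 cm
7–12 s: |Δx| = |-12 − -3| = 9 cm
12–15 s: |Δx| = |4 − -12| = 16 cm
Total path = 49 cm; average speed = 49/15 = 49/15 cm/s.

49/15 cm/s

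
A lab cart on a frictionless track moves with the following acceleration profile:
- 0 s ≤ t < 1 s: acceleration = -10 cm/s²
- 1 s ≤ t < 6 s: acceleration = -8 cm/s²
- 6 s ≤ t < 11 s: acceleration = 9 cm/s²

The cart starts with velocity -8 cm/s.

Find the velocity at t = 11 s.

-13 cm/s

Δv equals the area under the a-t graph; then v = v₀ + Δv.
0–1 s: -10 × 1 = -10 cm/s
1–6 s: -8 × 5 = -40 cm/s
6–11 s: 9 × 5 = 45 cm/s
Δv = -5 cm/s, so v(11) = -8 + (-5) = -13 cm/s.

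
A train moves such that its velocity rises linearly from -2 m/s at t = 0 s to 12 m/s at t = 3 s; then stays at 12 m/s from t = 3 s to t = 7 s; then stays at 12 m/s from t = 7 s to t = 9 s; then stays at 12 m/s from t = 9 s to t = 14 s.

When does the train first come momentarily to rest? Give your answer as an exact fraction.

v changes sign on 0–3 s (from -2 to 12); the graph is linear there, so v = 0 at t = 0 + (2)·(3 − 0)/(12 − -2) = 3/7 s.

t = 3/7 s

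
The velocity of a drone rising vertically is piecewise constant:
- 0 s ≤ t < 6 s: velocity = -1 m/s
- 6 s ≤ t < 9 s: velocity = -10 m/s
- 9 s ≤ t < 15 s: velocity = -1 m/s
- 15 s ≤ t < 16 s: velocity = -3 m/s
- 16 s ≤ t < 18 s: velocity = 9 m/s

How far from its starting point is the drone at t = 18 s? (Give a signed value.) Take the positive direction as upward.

Net displacement equals the area under the velocity-time graph (areas below the axis count negative).
0–6 s: -1 × 6 = -6 m
6–9 s: -10 × 3 = -30 m
9–15 s: -1 × 6 = -6 m
15–16 s: -3 × 1 = -3 m
16–18 s: 9 × 2 = 18 m
Net displacement = -27 m

-27 m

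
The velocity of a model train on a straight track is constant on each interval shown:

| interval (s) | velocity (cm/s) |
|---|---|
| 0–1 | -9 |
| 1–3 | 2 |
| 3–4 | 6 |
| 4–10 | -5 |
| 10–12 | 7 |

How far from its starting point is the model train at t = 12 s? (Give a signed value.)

-15 cm

Displacement is the signed area under the v-t curve.
0–1 s: -9 × 1 = -9 cm
1–3 s: 2 × 2 = 4 cm
3–4 s: 6 × 1 = 6 cm
4–10 s: -5 × 6 = -30 cm
10–12 s: 7 × 2 = 14 cm
Net displacement = -15 cm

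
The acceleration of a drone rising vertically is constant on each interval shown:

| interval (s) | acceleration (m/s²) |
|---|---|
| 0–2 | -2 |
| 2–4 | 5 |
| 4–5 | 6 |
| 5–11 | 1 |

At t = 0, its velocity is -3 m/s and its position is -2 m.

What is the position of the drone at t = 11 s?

On each constant-a segment, Δv = aΔt and Δx = v₀Δt + ½aΔt²; chain segment to segment.
0–2 s: v starts -3 m/s; Δx = -3·2 + ½·-2·2² = -10 m; v ends -7 m/s.
2–4 s: v starts -7 m/s; Δx = -7·2 + ½·5·2² = -4 m; v ends 3 m/s.
4–5 s: v starts 3 m/s; Δx = 3·1 + ½·6·1² = 6 m; v ends 9 m/s.
5–11 s: v starts 9 m/s; Δx = 9·6 + ½·1·6² = 72 m; v ends 15 m/s.
x(11) = -2 + Σ Δx = 62 m.

62 m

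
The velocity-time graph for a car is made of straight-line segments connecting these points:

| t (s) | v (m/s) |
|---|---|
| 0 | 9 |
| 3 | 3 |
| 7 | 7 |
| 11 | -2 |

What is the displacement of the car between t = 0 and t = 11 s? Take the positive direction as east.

Net displacement equals the area under the velocity-time graph (areas below the axis count negative).
0–3 s: ½(9 + 3)(3) = 18 m
3–7 s: ½(3 + 7)(4) = 20 m
7–11 s: ½(7 + -2)(4) = 10 m
Net displacement = 48 m

48 m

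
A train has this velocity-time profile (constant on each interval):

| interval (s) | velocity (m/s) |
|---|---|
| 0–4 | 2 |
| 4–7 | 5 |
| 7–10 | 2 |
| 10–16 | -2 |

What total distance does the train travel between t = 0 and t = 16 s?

41 m

Distance (not displacement) is the total path length: add the absolute areas under v-t.
0–4 s: |2| × 4 = 8 m
4–7 s: |5| × 3 = 15 m
7–10 s: |2| × 3 = 6 m
10–16 s: |-2| × 6 = 12 m
Total distance = 41 m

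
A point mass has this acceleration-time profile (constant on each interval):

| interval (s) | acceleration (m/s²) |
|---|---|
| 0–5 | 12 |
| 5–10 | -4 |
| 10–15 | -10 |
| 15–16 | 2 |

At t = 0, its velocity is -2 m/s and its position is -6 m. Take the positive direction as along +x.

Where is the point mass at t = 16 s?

On each constant-a segment, Δv = aΔt and Δx = v₀Δt + ½aΔt²; chain segment to segment.
0–5 s: v starts -2 m/s; Δx = -2·5 + ½·12·5² = 140 m; v ends 58 m/s.
5–10 s: v starts 58 m/s; Δx = 58·5 + ½·-4·5² = 240 m; v ends 38 m/s.
10–15 s: v starts 38 m/s; Δx = 38·5 + ½·-10·5² = 65 m; v ends -12 m/s.
15–16 s: v starts -12 m/s; Δx = -12·1 + ½·2·1² = -11 m; v ends -10 m/s.
x(16) = -6 + Σ Δx = 428 m.

428 m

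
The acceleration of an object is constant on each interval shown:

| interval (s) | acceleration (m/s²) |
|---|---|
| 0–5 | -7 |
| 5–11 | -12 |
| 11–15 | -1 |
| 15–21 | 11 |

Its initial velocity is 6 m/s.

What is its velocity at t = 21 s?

-39 m/s

Δv equals the area under the a-t graph; then v = v₀ + Δv.
0–5 s: -7 × 5 = -35 m/s
5–11 s: -12 × 6 = -72 m/s
11–15 s: -1 × 4 = -4 m/s
15–21 s: 11 × 6 = 66 m/s
Δv = -45 m/s, so v(21) = 6 + (-45) = -39 m/s.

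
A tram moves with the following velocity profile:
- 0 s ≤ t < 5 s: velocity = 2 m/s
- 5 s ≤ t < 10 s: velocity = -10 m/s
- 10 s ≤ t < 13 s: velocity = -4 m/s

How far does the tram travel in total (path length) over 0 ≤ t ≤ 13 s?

Total distance travelled is ∫|v| dt — sum the magnitudes of each area piece.
0–5 s: |2| × 5 = 10 m
5–10 s: |-10| × 5 = 50 m
10–13 s: |-4| × 3 = 12 m
Total distance = 72 m

72 m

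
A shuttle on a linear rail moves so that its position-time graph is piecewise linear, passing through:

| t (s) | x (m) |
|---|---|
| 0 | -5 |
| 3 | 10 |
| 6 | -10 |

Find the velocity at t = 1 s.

Velocity is the slope of the x-t graph on 0–3 s: (10 − -5)/(3 − 0) = 5 m/s.

5 m/s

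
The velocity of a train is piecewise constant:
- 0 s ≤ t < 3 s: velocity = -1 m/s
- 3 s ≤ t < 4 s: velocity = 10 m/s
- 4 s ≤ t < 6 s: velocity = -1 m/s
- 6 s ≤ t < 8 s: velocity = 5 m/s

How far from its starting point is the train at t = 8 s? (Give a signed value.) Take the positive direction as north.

15 m

Displacement is the signed area under the v-t curve.
0–3 s: -1 × 3 = -3 m
3–4 s: 10 × 1 = 10 m
4–6 s: -1 × 2 = -2 m
6–8 s: 5 × 2 = 10 m
Net displacement = 15 m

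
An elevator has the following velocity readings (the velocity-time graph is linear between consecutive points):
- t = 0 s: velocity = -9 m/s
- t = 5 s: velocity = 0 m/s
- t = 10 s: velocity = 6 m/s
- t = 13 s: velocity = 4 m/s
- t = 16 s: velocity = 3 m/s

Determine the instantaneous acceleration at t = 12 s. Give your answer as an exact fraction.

Acceleration is the slope of the v-t graph on 10–13 s: (4 − 6)/(13 − 10) = -2/3 m/s².

-2/3 m/s²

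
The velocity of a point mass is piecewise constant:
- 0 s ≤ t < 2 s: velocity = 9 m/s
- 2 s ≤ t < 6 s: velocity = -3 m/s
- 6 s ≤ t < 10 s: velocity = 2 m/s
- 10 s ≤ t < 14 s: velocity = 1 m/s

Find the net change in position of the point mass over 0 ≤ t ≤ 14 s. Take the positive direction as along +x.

18 m

Displacement is the signed area under the v-t curve.
0–2 s: 9 × 2 = 18 m
2–6 s: -3 × 4 = -12 m
6–10 s: 2 × 4 = 8 m
10–14 s: 1 × 4 = 4 m
Net displacement = 18 m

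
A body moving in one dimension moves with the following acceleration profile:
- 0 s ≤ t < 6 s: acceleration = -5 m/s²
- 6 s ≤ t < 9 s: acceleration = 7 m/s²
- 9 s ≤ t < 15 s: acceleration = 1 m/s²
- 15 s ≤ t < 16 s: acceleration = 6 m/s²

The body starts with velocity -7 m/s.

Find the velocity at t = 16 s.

Δv equals the area under the a-t graph; then v = v₀ + Δv.
0–6 s: -5 × 6 = -30 m/s
6–9 s: 7 × 3 = 21 m/s
9–15 s: 1 × 6 = 6 m/s
15–16 s: 6 × 1 = 6 m/s
Δv = 3 m/s, so v(16) = -7 + (3) = -4 m/s.

-4 m/s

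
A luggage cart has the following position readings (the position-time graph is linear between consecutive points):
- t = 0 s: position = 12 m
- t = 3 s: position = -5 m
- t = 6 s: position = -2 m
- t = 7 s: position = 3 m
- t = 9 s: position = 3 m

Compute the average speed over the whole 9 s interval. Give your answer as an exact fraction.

25/9 m/s

Average speed = (total path length)/(elapsed time); on a piecewise-linear x-t graph the path length is Σ|Δx|.
0–3 s: |Δx| = |-5 − 12| = 17 m
3–6 s: |Δx| = |-2 − -5| = 3 m
6–7 s: |Δx| = |3 − -2| = 5 m
7–9 s: |Δx| = |3 − 3| = 0 m
Total path = 25 m; average speed = 25/9 = 25/9 m/s.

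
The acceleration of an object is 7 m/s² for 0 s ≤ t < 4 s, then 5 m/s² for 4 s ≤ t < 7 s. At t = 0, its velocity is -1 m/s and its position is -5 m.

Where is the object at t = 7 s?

150.5 m

On each constant-a segment, Δv = aΔt and Δx = v₀Δt + ½aΔt²; chain segment to segment.
0–4 s: v starts -1 m/s; Δx = -1·4 + ½·7·4² = 52 m; v ends 27 m/s.
4–7 s: v starts 27 m/s; Δx = 27·3 + ½·5·3² = 103.5 m; v ends 42 m/s.
x(7) = -5 + Σ Δx = 150.5 m.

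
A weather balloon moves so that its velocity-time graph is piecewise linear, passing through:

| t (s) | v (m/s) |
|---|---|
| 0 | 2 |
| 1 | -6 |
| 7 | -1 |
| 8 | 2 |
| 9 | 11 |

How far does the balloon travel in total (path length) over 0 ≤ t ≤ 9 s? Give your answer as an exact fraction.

Total distance travelled is ∫|v| dt — sum the magnitudes of each area piece.
0–1 s: v = 0 at t = 0.25 s; triangle areas 0.25 + 2.25 = 2.5 m
1–7 s: |½(-6 + -1)(6)| = 21 m
7–8 s: v = 0 at t = 22/3 s; triangle areas 1/6 + 2/3 = 5/6 m
8–9 s: |½(2 + 11)(1)| = 6.5 m
Total distance = 185/6 m

185/6 m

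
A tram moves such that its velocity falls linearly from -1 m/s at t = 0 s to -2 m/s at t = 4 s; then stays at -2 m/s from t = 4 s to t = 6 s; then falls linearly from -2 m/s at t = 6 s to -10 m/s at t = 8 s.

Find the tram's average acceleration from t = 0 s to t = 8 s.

Average acceleration = Δv/Δt = (-10 − -1)/(8 − 0) = -1.125 m/s².

-1.125 m/s²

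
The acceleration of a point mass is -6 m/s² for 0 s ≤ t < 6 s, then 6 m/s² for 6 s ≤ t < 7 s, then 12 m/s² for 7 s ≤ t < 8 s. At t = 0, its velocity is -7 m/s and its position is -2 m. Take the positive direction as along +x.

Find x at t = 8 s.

-223 m

On each constant-a segment, Δv = aΔt and Δx = v₀Δt + ½aΔt²; chain segment to segment.
0–6 s: v starts -7 m/s; Δx = -7·6 + ½·-6·6² = -150 m; v ends -43 m/s.
6–7 s: v starts -43 m/s; Δx = -43·1 + ½·6·1² = -40 m; v ends -37 m/s.
7–8 s: v starts -37 m/s; Δx = -37·1 + ½·12·1² = -31 m; v ends -25 m/s.
x(8) = -2 + Σ Δx = -223 m.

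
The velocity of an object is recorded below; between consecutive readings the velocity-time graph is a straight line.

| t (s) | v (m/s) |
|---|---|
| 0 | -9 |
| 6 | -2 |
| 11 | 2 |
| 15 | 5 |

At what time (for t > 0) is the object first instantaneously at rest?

t = 8.5 s

v changes sign on 6–11 s (from -2 to 2); the graph is linear there, so v = 0 at t = 6 + (2)·(11 − 6)/(2 − -2) = 8.5 s.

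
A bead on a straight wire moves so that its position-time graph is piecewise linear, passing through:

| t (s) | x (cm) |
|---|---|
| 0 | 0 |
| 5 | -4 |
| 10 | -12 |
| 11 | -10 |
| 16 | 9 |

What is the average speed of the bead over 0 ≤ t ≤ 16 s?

Average speed = (total path length)/(elapsed time); on a piecewise-linear x-t graph the path length is Σ|Δx|.
0–5 s: |Δx| = |-4 − 0| = 4 cm
5–10 s: |Δx| = |-12 − -4| = 8 cm
10–11 s: |Δx| = |-10 − -12| = 2 cm
11–16 s: |Δx| = |9 − -10| = 19 cm
Total path = 33 cm; average speed = 33/16 = 2.0625 cm/s.

2.0625 cm/s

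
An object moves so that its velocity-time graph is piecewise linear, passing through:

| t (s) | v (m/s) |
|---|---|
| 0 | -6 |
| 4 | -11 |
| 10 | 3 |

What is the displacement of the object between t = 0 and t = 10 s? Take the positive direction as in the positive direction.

Net displacement equals the area under the velocity-time graph (areas below the axis count negative).
0–4 s: ½(-6 + -11)(4) = -34 m
4–10 s: ½(-11 + 3)(6) = -24 m
Net displacement = -58 m

-58 m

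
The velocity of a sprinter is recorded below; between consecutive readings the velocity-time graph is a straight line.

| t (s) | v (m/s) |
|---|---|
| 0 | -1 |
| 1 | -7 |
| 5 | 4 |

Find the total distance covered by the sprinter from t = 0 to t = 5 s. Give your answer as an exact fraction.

174/11 m

Total distance travelled is ∫|v| dt — sum the magnitudes of each area piece.
0–1 s: |½(-1 + -7)(1)| = 4 m
1–5 s: v = 0 at t = 39/11 s; triangle areas 98/11 + 32/11 = 130/11 m
Total distance = 174/11 m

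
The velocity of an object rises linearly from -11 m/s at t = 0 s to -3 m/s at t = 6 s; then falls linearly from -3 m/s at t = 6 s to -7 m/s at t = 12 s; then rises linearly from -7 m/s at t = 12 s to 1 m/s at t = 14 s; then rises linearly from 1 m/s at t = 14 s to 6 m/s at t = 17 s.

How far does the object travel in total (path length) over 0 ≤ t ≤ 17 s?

88.75 m

Distance (not displacement) is the total path length: add the absolute areas under v-t.
0–6 s: |½(-11 + -3)(6)| = 42 m
6–12 s: |½(-3 + -7)(6)| = 30 m
12–14 s: v = 0 at t = 13.75 s; triangle areas 6.125 + 0.125 = 6.25 m
14–17 s: |½(1 + 6)(3)| = 10.5 m
Total distance = 88.75 m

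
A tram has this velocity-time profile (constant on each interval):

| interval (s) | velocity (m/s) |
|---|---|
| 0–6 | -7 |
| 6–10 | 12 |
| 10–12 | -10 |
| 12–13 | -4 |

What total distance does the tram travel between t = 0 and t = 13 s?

Total distance travelled is ∫|v| dt — sum the magnitudes of each area piece.
0–6 s: |-7| × 6 = 42 m
6–10 s: |12| × 4 = 48 m
10–12 s: |-10| × 2 = 20 m
12–13 s: |-4| × 1 = 4 m
Total distance = 114 m

114 m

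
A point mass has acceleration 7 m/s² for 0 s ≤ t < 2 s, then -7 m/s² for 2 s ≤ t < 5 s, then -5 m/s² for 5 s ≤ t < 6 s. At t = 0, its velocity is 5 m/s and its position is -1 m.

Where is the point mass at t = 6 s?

44 m

On each constant-a segment, Δv = aΔt and Δx = v₀Δt + ½aΔt²; chain segment to segment.
0–2 s: v starts 5 m/s; Δx = 5·2 + ½·7·2² = 24 m; v ends 19 m/s.
2–5 s: v starts 19 m/s; Δx = 19·3 + ½·-7·3² = 25.5 m; v ends -2 m/s.
5–6 s: v starts -2 m/s; Δx = -2·1 + ½·-5·1² = -4.5 m; v ends -7 m/s.
x(6) = -1 + Σ Δx = 44 m.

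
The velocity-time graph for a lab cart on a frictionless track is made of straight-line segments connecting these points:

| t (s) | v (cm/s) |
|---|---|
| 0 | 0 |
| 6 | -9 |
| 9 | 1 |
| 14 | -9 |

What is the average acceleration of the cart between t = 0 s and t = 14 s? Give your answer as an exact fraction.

Average acceleration = Δv/Δt = (-9 − 0)/(14 − 0) = -9/14 cm/s².

-9/14 cm/s²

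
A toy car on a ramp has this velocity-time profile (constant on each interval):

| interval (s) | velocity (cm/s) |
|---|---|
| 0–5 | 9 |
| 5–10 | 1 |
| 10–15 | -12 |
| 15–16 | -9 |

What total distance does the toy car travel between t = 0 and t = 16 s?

119 cm

Total distance travelled is ∫|v| dt — sum the magnitudes of each area piece.
0–5 s: |9| × 5 = 45 cm
5–10 s: |1| × 5 = 5 cm
10–15 s: |-12| × 5 = 60 cm
15–16 s: |-9| × 1 = 9 cm
Total distance = 119 cm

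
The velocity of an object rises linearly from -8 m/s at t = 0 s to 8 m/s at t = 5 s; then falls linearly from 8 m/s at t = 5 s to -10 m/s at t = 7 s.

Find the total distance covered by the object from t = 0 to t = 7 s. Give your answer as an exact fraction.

262/9 m

Distance (not displacement) is the total path length: add the absolute areas under v-t.
0–5 s: v = 0 at t = 2.5 s; triangle areas 10 + 10 = 20 m
5–7 s: v = 0 at t = 53/9 s; triangle areas 32/9 + 50/9 = 82/9 m
Total distance = 262/9 m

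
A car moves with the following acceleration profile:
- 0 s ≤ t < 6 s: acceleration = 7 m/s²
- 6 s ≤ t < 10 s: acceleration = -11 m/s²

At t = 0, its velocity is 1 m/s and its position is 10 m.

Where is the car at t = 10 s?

On each constant-a segment, Δv = aΔt and Δx = v₀Δt + ½aΔt²; chain segment to segment.
0–6 s: v starts 1 m/s; Δx = 1·6 + ½·7·6² = 132 m; v ends 43 m/s.
6–10 s: v starts 43 m/s; Δx = 43·4 + ½·-11·4² = 84 m; v ends -1 m/s.
x(10) = 10 + Σ Δx = 226 m.

226 m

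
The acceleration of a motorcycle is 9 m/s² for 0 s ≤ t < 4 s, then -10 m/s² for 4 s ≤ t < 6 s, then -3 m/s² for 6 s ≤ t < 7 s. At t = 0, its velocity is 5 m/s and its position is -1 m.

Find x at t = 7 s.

172.5 m

On each constant-a segment, Δv = aΔt and Δx = v₀Δt + ½aΔt²; chain segment to segment.
0–4 s: v starts 5 m/s; Δx = 5·4 + ½·9·4² = 92 m; v ends 41 m/s.
4–6 s: v starts 41 m/s; Δx = 41·2 + ½·-10·2² = 62 m; v ends 21 m/s.
6–7 s: v starts 21 m/s; Δx = 21·1 + ½·-3·1² = 19.5 m; v ends 18 m/s.
x(7) = -1 + Σ Δx = 172.5 m.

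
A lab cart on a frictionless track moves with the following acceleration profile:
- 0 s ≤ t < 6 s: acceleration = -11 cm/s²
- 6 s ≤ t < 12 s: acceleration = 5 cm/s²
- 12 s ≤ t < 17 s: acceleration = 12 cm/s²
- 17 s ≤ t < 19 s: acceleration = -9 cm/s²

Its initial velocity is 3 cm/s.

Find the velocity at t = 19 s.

Δv equals the area under the a-t graph; then v = v₀ + Δv.
0–6 s: -11 × 6 = -66 cm/s
6–12 s: 5 × 6 = 30 cm/s
12–17 s: 12 × 5 = 60 cm/s
17–19 s: -9 × 2 = -18 cm/s
Δv = 6 cm/s, so v(19) = 3 + (6) = 9 cm/s.

9 cm/s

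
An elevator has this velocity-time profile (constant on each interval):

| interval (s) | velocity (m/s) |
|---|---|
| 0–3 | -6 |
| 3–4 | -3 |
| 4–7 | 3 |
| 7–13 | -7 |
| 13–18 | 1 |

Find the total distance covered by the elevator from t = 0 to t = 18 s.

Distance (not displacement) is the total path length: add the absolute areas under v-t.
0–3 s: |-6| × 3 = 18 m
3–4 s: |-3| × 1 = 3 m
4–7 s: |3| × 3 = 9 m
7–13 s: |-7| × 6 = 42 m
13–18 s: |1| × 5 = 5 m
Total distance = 77 m

77 m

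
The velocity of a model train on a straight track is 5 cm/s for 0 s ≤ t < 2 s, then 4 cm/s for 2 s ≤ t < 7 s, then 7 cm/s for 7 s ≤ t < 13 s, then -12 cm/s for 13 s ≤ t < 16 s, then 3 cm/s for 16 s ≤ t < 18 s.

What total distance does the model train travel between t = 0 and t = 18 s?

Distance (not displacement) is the total path length: add the absolute areas under v-t.
0–2 s: |5| × 2 = 10 cm
2–7 s: |4| × 5 = 20 cm
7–13 s: |7| × 6 = 42 cm
13–16 s: |-12| × 3 = 36 cm
16–18 s: |3| × 2 = 6 cm
Total distance = 114 cm

114 cm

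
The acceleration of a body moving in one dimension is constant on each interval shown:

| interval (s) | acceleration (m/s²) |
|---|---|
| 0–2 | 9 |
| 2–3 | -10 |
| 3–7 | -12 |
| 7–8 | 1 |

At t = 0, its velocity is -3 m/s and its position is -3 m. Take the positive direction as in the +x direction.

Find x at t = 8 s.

On each constant-a segment, Δv = aΔt and Δx = v₀Δt + ½aΔt²; chain segment to segment.
0–2 s: v starts -3 m/s; Δx = -3·2 + ½·9·2² = 12 m; v ends 15 m/s.
2–3 s: v starts 15 m/s; Δx = 15·1 + ½·-10·1² = 10 m; v ends 5 m/s.
3–7 s: v starts 5 m/s; Δx = 5·4 + ½·-12·4² = -76 m; v ends -43 m/s.
7–8 s: v starts -43 m/s; Δx = -43·1 + ½·1·1² = -42.5 m; v ends -42 m/s.
x(8) = -3 + Σ Δx = -99.5 m.

-99.5 m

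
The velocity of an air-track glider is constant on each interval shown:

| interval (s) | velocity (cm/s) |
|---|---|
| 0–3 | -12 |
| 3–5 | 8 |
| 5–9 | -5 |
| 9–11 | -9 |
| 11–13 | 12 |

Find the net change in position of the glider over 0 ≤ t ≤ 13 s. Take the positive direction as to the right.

-34 cm

Displacement is the signed area under the v-t curve.
0–3 s: -12 × 3 = -36 cm
3–5 s: 8 × 2 = 16 cm
5–9 s: -5 × 4 = -20 cm
9–11 s: -9 × 2 = -18 cm
11–13 s: 12 × 2 = 24 cm
Net displacement = -34 cm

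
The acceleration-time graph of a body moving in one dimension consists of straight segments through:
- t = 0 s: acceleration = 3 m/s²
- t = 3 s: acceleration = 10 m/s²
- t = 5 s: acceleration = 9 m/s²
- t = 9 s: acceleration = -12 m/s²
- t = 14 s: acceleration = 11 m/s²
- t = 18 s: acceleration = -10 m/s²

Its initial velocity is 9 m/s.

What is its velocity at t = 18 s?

41 m/s

Δv equals the area under the a-t graph; then v = v₀ + Δv.
0–3 s: ½(3 + 10)(3) = 19.5 m/s
3–5 s: ½(10 + 9)(2) = 19 m/s
5–9 s: ½(9 + -12)(4) = -6 m/s
9–14 s: ½(-12 + 11)(5) = -2.5 m/s
14–18 s: ½(11 + -10)(4) = 2 m/s
Δv = 32 m/s, so v(18) = 9 + (32) = 41 m/s.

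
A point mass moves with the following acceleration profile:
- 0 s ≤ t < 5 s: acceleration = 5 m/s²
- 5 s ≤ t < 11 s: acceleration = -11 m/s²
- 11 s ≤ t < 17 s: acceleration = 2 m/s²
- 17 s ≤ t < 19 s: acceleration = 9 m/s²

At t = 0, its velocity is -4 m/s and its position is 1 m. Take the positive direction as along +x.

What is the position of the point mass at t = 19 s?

On each constant-a segment, Δv = aΔt and Δx = v₀Δt + ½aΔt²; chain segment to segment.
0–5 s: v starts -4 m/s; Δx = -4·5 + ½·5·5² = 42.5 m; v ends 21 m/s.
5–11 s: v starts 21 m/s; Δx = 21·6 + ½·-11·6² = -72 m; v ends -45 m/s.
11–17 s: v starts -45 m/s; Δx = -45·6 + ½·2·6² = -234 m; v ends -33 m/s.
17–19 s: v starts -33 m/s; Δx = -33·2 + ½·9·2² = -48 m; v ends -15 m/s.
x(19) = 1 + Σ Δx = -310.5 m.

-310.5 m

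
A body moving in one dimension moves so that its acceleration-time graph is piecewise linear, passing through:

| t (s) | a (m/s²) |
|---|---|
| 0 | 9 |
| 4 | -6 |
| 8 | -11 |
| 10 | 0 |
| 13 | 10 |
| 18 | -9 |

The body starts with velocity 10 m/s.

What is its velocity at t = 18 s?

Δv equals the area under the a-t graph; then v = v₀ + Δv.
0–4 s: ½(9 + -6)(4) = 6 m/s
4–8 s: ½(-6 + -11)(4) = -34 m/s
8–10 s: ½(-11 + 0)(2) = -11 m/s
10–13 s: ½(0 + 10)(3) = 15 m/s
13–18 s: ½(10 + -9)(5) = 2.5 m/s
Δv = -21.5 m/s, so v(18) = 10 + (-21.5) = -11.5 m/s.

-11.5 m/s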